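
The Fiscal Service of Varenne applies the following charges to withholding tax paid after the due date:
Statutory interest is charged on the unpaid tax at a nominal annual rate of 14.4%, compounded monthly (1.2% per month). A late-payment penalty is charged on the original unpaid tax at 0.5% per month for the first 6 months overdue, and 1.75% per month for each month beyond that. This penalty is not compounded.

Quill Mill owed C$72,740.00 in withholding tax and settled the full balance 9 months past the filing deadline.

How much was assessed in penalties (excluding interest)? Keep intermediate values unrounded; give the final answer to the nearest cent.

C$6,001.05

Penalty, months 1–6: 6 × 0.5% × C$72,740.00 = C$2,182.20
Penalty, months 7–9: 3 × 1.75% × C$72,740.00 = C$3,818.85
Total penalty = C$2,182.20 + C$3,818.85 = C$6,001.05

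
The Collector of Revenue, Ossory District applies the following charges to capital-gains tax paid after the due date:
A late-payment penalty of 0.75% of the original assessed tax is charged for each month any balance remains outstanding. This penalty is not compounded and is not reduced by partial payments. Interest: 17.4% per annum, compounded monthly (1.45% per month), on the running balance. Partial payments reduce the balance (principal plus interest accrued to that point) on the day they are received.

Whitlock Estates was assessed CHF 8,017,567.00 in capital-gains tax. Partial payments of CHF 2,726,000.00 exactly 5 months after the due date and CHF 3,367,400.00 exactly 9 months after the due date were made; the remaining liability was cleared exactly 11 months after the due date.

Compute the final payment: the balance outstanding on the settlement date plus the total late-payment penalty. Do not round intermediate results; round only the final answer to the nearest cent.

CHF 3,616,994.00

Balance at month 5: CHF 8,017,567.0000 × (1 + 0.0145)^5 = CHF 8,615,943.7449…
After CHF 2,726,000.00 payment: CHF 8,615,943.7449… − CHF 2,726,000.00 = CHF 5,889,943.7449…
Balance at month 9: CHF 5,889,943.7449… × (1 + 0.0145)^4 = CHF 6,239,062.7314…
After CHF 3,367,400.00 payment: CHF 6,239,062.7314… − CHF 3,367,400.00 = CHF 2,871,662.7314…
Balance at month 11: CHF 2,871,662.7314… × (1 + 0.0145)^2 = CHF 2,955,544.7177…
Penalty: 11 × 0.75% × CHF 8,017,567.00 = CHF 661,449.28…
Final settlement = outstanding balance + penalty = CHF 2,955,544.7177… + CHF 661,449.28… = CHF 3,616,994.00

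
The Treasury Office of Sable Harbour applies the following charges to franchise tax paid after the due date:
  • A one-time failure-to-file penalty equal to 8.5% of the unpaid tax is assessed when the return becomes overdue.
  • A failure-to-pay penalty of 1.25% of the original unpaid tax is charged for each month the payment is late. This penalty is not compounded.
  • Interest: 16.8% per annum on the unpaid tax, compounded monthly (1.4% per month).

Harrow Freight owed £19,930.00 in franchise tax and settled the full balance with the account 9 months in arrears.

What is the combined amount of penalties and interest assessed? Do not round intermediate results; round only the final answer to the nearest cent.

£6,592.67

Failure-to-file penalty: 8.5% × £19,930.00 = £1,694.05
Failure-to-pay penalty = 1.25% × £19,930.00 × 9 mo = £2,242.13…
Interest: £19,930.00 × ((1 + 0.014)^9 − 1) = £19,930.00 × 0.1332914… = £2,656.4977…
Penalties + interest = £3,936.1750 + £2,656.4977… = £6,592.67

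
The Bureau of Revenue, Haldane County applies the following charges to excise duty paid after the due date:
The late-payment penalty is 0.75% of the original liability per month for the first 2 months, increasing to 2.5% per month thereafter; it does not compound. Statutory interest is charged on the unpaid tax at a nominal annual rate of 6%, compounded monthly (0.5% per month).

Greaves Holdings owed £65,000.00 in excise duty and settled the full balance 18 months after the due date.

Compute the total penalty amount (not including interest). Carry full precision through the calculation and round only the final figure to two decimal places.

£26,975.00

Penalty, months 1–2: 2 × 0.75% × £65,000.00 = £975.00
Penalty, months 3–18: 16 × 2.5% × £65,000.00 = £26,000.00
Total penalty = £975.00 + £26,000.00 = £26,975.00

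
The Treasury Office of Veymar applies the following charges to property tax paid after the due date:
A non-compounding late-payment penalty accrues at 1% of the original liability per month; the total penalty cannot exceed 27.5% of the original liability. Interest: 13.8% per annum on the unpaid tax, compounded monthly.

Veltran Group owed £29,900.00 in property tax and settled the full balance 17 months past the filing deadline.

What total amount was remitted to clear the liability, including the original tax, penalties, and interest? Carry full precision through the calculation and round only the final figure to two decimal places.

Penalty: 17 × 1% × £29,900.00 = £5,083.00 (below the 27.5% cap of £8,222.50)
Interest (13.8%/yr ÷ 12 = 1.15%/month): £29,900.00 × ((1 + 0.0115)^17 − 1) = £6,415.4365…
Total = £29,900.00 + £5,083.0000 + £6,415.4365… = £41,398.44

£41,398.44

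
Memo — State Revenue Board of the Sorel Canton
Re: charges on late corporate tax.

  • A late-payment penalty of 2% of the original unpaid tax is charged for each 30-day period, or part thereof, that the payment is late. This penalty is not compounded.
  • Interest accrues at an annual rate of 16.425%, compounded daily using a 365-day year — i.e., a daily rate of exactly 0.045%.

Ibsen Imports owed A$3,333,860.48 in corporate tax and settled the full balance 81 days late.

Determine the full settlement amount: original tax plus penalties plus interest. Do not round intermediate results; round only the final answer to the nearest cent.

Penalty periods: ⌈81/30⌉ = 3; penalty = 3 × 2% × A$3,333,860.48 = A$200,031.63…
Interest: A$3,333,860.48 × ((1 + 0.00045)^81 − 1) = A$3,333,860.48 × 0.03711394… = A$123,732.7094…
Total = A$3,333,860.48 + A$200,031.6288 + A$123,732.7094… = A$3,657,624.82

A$3,657,624.82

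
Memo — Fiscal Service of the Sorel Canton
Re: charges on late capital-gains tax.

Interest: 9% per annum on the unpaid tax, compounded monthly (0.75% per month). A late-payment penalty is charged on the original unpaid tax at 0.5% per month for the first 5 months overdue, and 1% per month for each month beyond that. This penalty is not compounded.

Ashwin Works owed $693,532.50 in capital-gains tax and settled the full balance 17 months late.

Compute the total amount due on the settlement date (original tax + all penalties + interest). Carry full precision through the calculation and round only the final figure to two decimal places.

Penalty, months 1–5: 5 × 0.5% × $693,532.50 = $17,338.31…
Penalty, months 6–17: 12 × 1% × $693,532.50 = $83,223.90
Interest: $693,532.50 × ((1 + 0.0075)^17 − 1) = $693,532.50 × 0.1354446… = $93,935.2005…
Total = $693,532.50 + $100,562.2125 + $93,935.2005… = $888,029.91

$888,029.91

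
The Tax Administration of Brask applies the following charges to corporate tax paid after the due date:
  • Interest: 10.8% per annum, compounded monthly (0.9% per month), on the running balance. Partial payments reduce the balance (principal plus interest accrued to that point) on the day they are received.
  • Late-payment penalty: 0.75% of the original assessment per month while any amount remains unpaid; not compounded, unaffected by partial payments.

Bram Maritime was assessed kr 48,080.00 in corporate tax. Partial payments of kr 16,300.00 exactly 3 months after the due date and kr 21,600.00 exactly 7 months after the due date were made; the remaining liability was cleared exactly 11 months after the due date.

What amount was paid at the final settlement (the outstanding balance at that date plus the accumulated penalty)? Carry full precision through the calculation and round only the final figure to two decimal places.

kr 17,127.20

Balance at month 3: kr 48,080.0000 × (1 + 0.009)^3 = kr 49,389.8785…
After kr 16,300.00 payment: kr 49,389.8785… − kr 16,300.00 = kr 33,089.8785…
Balance at month 7: kr 33,089.8785… × (1 + 0.009)^4 = kr 34,297.2925…
After kr 21,600.00 payment: kr 34,297.2925… − kr 21,600.00 = kr 12,697.2925…
Balance at month 11: kr 12,697.2925… × (1 + 0.009)^4 = kr 13,160.6030…
Penalty: 11 × 0.75% × kr 48,080.00 = kr 3,966.60
Final settlement = outstanding balance + penalty = kr 13,160.6030… + kr 3,966.60 = kr 17,127.20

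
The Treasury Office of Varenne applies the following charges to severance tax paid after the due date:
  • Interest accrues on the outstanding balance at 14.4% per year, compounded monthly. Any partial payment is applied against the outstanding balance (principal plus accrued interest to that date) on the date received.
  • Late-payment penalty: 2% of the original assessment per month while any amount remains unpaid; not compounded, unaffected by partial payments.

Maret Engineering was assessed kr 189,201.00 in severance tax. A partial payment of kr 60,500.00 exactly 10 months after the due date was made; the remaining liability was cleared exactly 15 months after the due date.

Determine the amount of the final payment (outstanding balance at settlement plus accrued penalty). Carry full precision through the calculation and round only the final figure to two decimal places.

Monthly rate = 14.4% ÷ 12 = 1.2%
Balance at month 10: kr 189,201.0000 × (1 + 0.012)^10 = kr 213,171.2111…
After kr 60,500.00 payment: kr 213,171.2111… − kr 60,500.00 = kr 152,671.2111…
Balance at month 15: kr 152,671.2111… × (1 + 0.012)^5 = kr 162,053.9843…
Penalty: 15 × 2% × kr 189,201.00 = kr 56,760.30
Final settlement = outstanding balance + penalty = kr 162,053.9843… + kr 56,760.30 = kr 218,814.28

kr 218,814.28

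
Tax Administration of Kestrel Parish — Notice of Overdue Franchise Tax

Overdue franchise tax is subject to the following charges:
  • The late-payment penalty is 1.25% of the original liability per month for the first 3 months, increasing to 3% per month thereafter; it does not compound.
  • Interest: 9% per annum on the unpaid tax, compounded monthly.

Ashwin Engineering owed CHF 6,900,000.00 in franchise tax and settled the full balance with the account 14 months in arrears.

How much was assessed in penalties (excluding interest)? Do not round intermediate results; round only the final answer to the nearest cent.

Penalty, months 1–3: 3 × 1.25% × CHF 6,900,000.00 = CHF 258,750.00
Penalty, months 4–14: 11 × 3% × CHF 6,900,000.00 = CHF 2,277,000.00
Total penalty = CHF 258,750.00 + CHF 2,277,000.00 = CHF 2,535,750.00

CHF 2,535,750.00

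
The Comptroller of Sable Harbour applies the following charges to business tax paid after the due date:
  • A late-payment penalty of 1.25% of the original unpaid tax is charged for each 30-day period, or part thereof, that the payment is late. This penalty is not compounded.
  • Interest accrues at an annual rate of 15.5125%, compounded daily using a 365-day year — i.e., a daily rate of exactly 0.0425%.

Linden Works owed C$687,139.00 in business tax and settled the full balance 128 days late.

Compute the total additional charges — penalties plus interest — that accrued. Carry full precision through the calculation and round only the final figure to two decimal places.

Penalty periods: ⌈128/30⌉ = 5; penalty = 5 × 1.25% × C$687,139.00 = C$42,946.19…
Interest: C$687,139.00 × ((1 + 0.000425)^128 − 1) = C$687,139.00 × 0.05589468… = C$38,407.4129…
Penalties + interest = C$42,946.1875 + C$38,407.4129… = C$81,353.60

C$81,353.60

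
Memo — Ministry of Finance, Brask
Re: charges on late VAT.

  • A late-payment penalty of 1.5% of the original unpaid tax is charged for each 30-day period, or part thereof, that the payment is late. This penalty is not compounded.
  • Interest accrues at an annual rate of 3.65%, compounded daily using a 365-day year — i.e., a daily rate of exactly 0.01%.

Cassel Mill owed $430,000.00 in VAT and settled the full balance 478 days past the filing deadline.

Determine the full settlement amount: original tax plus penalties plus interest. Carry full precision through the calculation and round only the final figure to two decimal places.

Penalty periods: ⌈478/30⌉ = 16; penalty = 16 × 1.5% × $430,000.00 = $103,200.00
Interest: $430,000.00 × ((1 + 0.0001)^478 − 1) = $430,000.00 × 0.04895834… = $21,052.0842…
Total = $430,000.00 + $103,200.0000 + $21,052.0842… = $554,252.08

$554,252.08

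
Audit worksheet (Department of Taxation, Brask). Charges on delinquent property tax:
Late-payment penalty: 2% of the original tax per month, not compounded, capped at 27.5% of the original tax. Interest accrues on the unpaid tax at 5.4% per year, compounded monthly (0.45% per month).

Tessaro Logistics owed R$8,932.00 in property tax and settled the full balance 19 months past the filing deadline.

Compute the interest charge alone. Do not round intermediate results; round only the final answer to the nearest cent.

Interest: R$8,932.00 × ((1 + 0.0045)^19 − 1) = R$8,932.00 × 0.0890527… = R$795.4184…

R$795.42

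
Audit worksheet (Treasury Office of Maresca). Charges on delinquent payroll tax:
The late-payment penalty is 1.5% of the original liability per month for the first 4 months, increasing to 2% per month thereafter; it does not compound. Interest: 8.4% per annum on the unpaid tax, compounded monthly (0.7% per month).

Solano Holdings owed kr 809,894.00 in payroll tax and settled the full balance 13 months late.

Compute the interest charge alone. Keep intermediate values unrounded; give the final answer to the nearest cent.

Interest: kr 809,894.00 × ((1 + 0.007)^13 − 1) = kr 809,894.00 × 0.0949218… = kr 76,876.6259…

kr 76,876.63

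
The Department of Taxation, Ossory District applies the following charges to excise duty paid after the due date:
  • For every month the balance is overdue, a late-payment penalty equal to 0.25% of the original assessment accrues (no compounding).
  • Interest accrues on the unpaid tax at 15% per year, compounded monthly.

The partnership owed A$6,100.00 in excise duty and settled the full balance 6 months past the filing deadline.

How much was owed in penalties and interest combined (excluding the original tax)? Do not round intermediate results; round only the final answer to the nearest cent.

Late-payment penalty = 0.25% × A$6,100.00 × 6 mo = A$91.50
Interest (15%/yr ÷ 12 = 1.25%/month): A$6,100.00 × ((1 + 0.0125)^6 − 1) = A$472.0374…
Penalties + interest = A$91.5000 + A$472.0374… = A$563.54

A$563.54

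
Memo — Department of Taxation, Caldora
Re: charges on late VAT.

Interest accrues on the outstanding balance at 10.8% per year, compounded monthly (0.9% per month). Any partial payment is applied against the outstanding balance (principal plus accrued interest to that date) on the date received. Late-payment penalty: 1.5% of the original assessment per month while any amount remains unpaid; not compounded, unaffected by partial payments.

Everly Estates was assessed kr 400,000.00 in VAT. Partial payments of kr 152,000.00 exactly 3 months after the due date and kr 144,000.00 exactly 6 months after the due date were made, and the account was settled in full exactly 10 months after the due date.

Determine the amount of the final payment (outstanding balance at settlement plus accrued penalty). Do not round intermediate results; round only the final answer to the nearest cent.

kr 186,400.68

Balance at month 3: kr 400,000.0000 × (1 + 0.009)^3 = kr 410,897.4916
After kr 152,000.00 payment: kr 410,897.4916 − kr 152,000.00 = kr 258,897.4916
Balance at month 6: kr 258,897.4916 × (1 + 0.009)^3 = kr 265,950.8247…
After kr 144,000.00 payment: kr 265,950.8247… − kr 144,000.00 = kr 121,950.8247…
Balance at month 10: kr 121,950.8247… × (1 + 0.009)^4 = kr 126,400.6789…
Penalty: 10 × 1.5% × kr 400,000.00 = kr 60,000.00
Final settlement = outstanding balance + penalty = kr 126,400.6789… + kr 60,000.00 = kr 186,400.68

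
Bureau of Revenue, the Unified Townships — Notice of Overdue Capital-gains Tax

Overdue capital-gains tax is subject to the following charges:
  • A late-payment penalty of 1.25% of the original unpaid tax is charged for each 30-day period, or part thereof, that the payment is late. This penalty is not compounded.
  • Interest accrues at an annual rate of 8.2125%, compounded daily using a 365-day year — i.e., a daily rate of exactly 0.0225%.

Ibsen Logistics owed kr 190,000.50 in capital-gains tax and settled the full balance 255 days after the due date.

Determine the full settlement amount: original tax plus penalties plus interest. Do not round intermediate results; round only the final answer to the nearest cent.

kr 222,594.33

Penalty periods: ⌈255/30⌉ = 9; penalty = 9 × 1.25% × kr 190,000.50 = kr 21,375.06…
Interest: kr 190,000.50 × ((1 + 0.000225)^255 − 1) = kr 190,000.50 × 0.05904605… = kr 11,218.7783…
Total = kr 190,000.50 + kr 21,375.0563… + kr 11,218.7783… = kr 222,594.33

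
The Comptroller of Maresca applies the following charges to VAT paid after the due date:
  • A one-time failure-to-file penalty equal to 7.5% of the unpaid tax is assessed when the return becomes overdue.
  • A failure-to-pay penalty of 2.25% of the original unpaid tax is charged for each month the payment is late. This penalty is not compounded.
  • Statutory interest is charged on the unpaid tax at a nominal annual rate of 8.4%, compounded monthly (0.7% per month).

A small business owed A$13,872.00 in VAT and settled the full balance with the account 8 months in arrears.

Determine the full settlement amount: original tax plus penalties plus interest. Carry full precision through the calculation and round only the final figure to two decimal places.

Failure-to-file penalty: 7.5% × A$13,872.00 = A$1,040.40
Failure-to-pay penalty: 8 × 2.25% × A$13,872.00 = A$2,496.96
Interest: A$13,872.00 × ((1 + 0.007)^8 − 1) = A$13,872.00 × 0.0573914… = A$796.1332…
Total = A$13,872.00 + A$3,537.3600 + A$796.1332… = A$18,205.49

A$18,205.49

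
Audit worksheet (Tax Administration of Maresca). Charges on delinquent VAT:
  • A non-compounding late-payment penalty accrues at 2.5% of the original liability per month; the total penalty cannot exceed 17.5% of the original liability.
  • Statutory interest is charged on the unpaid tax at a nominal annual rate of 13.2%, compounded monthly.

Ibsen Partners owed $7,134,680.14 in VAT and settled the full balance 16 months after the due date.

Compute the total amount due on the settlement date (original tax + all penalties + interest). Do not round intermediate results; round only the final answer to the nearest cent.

$9,748,061.57

Penalty (uncapped): 16 × 2.5% × $7,134,680.14 = $2,853,872.06…; cap = 17.5% × $7,134,680.14 = $1,248,569.02… → penalty = $1,248,569.02…
Interest (13.2%/yr ÷ 12 = 1.1%/month): $7,134,680.14 × ((1 + 0.011)^16 − 1) = $1,364,812.4024…
Total = $7,134,680.14 + $1,248,569.0245 + $1,364,812.4024… = $9,748,061.57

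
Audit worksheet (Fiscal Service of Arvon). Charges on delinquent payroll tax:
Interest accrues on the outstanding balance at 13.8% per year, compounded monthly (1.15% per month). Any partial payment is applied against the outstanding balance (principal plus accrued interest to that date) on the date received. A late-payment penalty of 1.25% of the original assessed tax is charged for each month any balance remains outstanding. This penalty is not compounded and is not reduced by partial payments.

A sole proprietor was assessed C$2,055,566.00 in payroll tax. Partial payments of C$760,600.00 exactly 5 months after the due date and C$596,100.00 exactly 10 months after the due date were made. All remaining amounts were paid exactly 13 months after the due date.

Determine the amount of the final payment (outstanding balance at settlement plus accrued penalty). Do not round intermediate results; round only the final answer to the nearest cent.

Balance at month 5: C$2,055,566.0000 × (1 + 0.0115)^5 = C$2,176,510.9738…
After C$760,600.00 payment: C$2,176,510.9738… − C$760,600.00 = C$1,415,910.9738…
Balance at month 10: C$1,415,910.9738… × (1 + 0.0115)^5 = C$1,499,220.0554…
After C$596,100.00 payment: C$1,499,220.0554… − C$596,100.00 = C$903,120.0554…
Balance at month 13: C$903,120.0554… × (1 + 0.0115)^3 = C$934,637.3837…
Penalty: 13 × 1.25% × C$2,055,566.00 = C$334,029.48…
Final settlement = outstanding balance + penalty = C$934,637.3837… + C$334,029.48… = C$1,268,666.86

C$1,268,666.86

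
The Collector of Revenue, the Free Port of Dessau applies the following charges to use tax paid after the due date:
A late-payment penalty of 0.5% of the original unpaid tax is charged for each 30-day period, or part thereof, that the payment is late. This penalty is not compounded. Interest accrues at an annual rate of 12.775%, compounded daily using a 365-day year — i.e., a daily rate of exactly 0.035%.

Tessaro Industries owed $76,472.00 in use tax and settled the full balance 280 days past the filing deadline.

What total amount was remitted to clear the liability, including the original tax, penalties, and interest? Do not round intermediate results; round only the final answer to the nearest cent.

$88,167.92

Penalty periods: ⌈280/30⌉ = 10; penalty = 10 × 0.5% × $76,472.00 = $3,823.60
Interest: $76,472.00 × ((1 + 0.00035)^280 − 1) = $76,472.00 × 0.10294387… = $7,872.3239…
Total = $76,472.00 + $3,823.6000 + $7,872.3239… = $88,167.92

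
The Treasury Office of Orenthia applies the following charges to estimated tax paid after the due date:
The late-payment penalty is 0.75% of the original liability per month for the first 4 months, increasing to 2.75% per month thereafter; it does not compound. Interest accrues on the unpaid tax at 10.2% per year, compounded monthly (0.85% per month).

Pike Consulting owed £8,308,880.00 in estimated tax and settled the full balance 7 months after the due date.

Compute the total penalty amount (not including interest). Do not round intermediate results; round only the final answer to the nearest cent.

Penalty, months 1–4: 4 × 0.75% × £8,308,880.00 = £249,266.40
Penalty, months 5–7: 3 × 2.75% × £8,308,880.00 = £685,482.60
Total penalty = £249,266.40 + £685,482.60 = £934,749.00

£934,749.00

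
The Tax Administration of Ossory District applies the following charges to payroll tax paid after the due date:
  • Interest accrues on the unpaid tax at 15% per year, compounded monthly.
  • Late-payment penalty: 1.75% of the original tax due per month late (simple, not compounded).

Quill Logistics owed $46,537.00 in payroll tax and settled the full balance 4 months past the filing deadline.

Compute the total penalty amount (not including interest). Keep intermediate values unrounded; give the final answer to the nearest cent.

$3,257.59

Late-payment penalty = 1.75% × $46,537.00 × 4 mo = $3,257.59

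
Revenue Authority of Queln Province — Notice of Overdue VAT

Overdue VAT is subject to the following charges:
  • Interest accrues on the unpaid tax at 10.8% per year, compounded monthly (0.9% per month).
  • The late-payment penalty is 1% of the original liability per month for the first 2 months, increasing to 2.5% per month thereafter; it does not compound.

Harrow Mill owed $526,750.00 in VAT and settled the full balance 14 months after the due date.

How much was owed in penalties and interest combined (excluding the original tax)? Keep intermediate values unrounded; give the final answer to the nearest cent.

$238,956.47

Penalty, months 1–2: 2 × 1% × $526,750.00 = $10,535.00
Penalty, months 3–14: 12 × 2.5% × $526,750.00 = $158,025.00
Interest: $526,750.00 × ((1 + 0.009)^14 − 1) = $526,750.00 × 0.1336430… = $70,396.4731…
Penalties + interest = $168,560.0000 + $70,396.4731… = $238,956.47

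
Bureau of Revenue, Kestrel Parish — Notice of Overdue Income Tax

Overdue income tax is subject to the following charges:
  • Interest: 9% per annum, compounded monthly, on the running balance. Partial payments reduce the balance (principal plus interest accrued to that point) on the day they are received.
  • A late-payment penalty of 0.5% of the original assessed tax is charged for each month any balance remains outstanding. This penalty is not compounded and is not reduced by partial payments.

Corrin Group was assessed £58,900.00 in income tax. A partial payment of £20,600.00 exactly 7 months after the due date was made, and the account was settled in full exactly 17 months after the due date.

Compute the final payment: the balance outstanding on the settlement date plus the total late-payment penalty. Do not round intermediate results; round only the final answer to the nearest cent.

£49,685.98

Monthly rate = 9% ÷ 12 = 0.75%
Balance at month 7: £58,900.0000 × (1 + 0.0075)^7 = £62,062.7019…
After £20,600.00 payment: £62,062.7019… − £20,600.00 = £41,462.7019…
Balance at month 17: £41,462.7019… × (1 + 0.0075)^10 = £44,679.4838…
Penalty: 17 × 0.5% × £58,900.00 = £5,006.50
Final settlement = outstanding balance + penalty = £44,679.4838… + £5,006.50 = £49,685.98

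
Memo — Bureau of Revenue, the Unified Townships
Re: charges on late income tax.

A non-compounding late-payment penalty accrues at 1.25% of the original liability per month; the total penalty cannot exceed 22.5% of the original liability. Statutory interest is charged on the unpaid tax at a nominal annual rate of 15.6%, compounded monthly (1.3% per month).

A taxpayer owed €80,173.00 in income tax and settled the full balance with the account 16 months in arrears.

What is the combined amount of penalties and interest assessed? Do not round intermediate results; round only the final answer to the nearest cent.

€34,439.43

Penalty: 16 × 1.25% × €80,173.00 = €16,034.60 (below the 22.5% cap of €18,038.93…)
Interest: €80,173.00 × ((1 + 0.013)^16 − 1) = €80,173.00 × 0.2295640… = €18,404.8315…
Penalties + interest = €16,034.6000 + €18,404.8315… = €34,439.43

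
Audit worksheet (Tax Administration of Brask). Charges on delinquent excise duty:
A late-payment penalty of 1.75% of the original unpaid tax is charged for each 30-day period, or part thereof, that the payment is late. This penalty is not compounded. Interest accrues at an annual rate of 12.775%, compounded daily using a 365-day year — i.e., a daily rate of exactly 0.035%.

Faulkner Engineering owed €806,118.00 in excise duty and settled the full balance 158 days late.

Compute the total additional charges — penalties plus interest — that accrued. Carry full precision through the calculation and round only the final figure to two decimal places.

Penalty periods: ⌈158/30⌉ = 6; penalty = 6 × 1.75% × €806,118.00 = €84,642.39
Interest: €806,118.00 × ((1 + 0.00035)^158 − 1) = €806,118.00 × 0.05684740… = €45,825.7117…
Penalties + interest = €84,642.3900 + €45,825.7117… = €130,468.10

€130,468.10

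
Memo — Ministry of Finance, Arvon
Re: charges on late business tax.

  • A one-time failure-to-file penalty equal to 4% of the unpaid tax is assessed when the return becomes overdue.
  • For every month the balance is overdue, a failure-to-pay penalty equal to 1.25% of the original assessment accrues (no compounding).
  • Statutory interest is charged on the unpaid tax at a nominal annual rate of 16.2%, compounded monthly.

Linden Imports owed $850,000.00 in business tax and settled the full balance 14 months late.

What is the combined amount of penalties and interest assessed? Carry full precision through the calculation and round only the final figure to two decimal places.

Failure-to-file penalty: 4% × $850,000.00 = $34,000.00
Failure-to-pay penalty: 14 × 1.25% × $850,000.00 = $148,750.00
Interest (16.2%/yr ÷ 12 = 1.35%/month): $850,000.00 × ((1 + 0.0135)^14 − 1) = $175,537.3173…
Penalties + interest = $182,750.0000 + $175,537.3173… = $358,287.32

$358,287.32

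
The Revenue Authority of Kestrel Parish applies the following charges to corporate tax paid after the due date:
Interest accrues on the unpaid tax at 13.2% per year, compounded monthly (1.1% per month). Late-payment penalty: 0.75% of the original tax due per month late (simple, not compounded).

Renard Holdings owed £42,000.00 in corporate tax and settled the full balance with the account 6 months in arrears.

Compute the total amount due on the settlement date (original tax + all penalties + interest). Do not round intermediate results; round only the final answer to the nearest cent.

£46,739.36

Late-payment penalty: 6 × 0.75% × £42,000.00 = £1,890.00
Interest: £42,000.00 × ((1 + 0.011)^6 − 1) = £42,000.00 × 0.0678418… = £2,849.3573…
Total = £42,000.00 + £1,890.0000 + £2,849.3573… = £46,739.36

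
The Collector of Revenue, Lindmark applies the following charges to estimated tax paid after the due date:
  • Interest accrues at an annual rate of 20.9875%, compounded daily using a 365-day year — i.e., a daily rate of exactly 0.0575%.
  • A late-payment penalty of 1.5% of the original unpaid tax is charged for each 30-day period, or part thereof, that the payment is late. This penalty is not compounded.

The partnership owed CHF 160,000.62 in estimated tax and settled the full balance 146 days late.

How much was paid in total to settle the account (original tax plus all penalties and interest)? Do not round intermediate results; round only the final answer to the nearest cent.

Penalty periods: ⌈146/30⌉ = 5; penalty = 5 × 1.5% × CHF 160,000.62 = CHF 12,000.05…
Interest: CHF 160,000.62 × ((1 + 0.000575)^146 − 1) = CHF 160,000.62 × 0.08754827… = CHF 14,007.7782…
Total = CHF 160,000.62 + CHF 12,000.0465 + CHF 14,007.7782… = CHF 186,008.44

CHF 186,008.44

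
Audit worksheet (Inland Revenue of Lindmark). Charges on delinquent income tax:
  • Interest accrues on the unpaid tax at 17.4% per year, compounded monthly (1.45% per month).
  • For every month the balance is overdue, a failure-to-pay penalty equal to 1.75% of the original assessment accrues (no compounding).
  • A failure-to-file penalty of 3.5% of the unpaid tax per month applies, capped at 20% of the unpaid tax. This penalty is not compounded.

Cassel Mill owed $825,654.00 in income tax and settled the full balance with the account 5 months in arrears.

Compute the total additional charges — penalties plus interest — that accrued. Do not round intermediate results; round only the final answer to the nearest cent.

$278,355.38

Failure-to-file: 5 × 3.5% × $825,654.00 = $144,489.45 (under the 20% cap)
Failure-to-pay penalty = 1.75% × $825,654.00 × 5 mo = $72,244.73…
Interest: $825,654.00 × ((1 + 0.0145)^5 − 1) = $825,654.00 × 0.0746332… = $61,621.2066…
Penalties + interest = $216,734.1750 + $61,621.2066… = $278,355.38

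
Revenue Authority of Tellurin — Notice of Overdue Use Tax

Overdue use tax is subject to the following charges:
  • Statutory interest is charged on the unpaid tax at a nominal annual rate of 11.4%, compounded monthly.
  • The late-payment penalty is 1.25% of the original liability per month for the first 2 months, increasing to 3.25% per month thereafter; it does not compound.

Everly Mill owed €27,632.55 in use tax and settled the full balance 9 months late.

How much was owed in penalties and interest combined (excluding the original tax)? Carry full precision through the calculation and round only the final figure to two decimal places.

€9,431.60

Penalty, months 1–2: 2 × 1.25% × €27,632.55 = €690.81…
Penalty, months 3–9: 7 × 3.25% × €27,632.55 = €6,286.41…
Interest (11.4%/yr ÷ 12 = 0.95%/month): €27,632.55 × ((1 + 0.0095)^9 − 1) = €2,454.3799…
Penalties + interest = €6,977.2189… + €2,454.3799… = €9,431.60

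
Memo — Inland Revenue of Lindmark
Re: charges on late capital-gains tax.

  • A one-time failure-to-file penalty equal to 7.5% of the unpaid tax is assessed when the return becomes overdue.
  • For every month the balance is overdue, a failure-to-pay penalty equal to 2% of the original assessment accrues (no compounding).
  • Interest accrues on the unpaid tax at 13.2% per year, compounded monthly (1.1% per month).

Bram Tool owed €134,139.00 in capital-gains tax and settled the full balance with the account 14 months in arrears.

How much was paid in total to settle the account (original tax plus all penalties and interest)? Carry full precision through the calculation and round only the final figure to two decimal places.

€203,959.75

Failure-to-file penalty: 7.5% × €134,139.00 = €10,060.43…
Failure-to-pay penalty: 14 × 2% × €134,139.00 = €37,558.92
Interest: €134,139.00 × ((1 + 0.011)^14 − 1) = €134,139.00 × 0.1655105… = €22,201.4086…
Total = €134,139.00 + €47,619.3450 + €22,201.4086… = €203,959.75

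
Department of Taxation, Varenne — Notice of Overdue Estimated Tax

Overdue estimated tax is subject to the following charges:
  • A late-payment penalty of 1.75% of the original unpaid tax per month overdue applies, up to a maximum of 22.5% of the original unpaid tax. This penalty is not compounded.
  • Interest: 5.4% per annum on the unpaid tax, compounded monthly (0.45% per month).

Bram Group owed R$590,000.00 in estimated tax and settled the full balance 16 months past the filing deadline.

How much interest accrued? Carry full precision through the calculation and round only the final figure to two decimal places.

R$43,944.25

Interest: R$590,000.00 × ((1 + 0.0045)^16 − 1) = R$590,000.00 × 0.0744818… = R$43,944.2528…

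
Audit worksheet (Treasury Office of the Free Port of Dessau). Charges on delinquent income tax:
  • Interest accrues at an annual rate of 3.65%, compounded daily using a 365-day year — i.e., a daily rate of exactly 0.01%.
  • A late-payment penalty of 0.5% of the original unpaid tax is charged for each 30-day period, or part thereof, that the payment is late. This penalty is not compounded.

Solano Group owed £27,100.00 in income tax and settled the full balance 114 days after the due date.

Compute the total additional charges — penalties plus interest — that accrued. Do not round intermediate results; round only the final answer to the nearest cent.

Penalty periods: ⌈114/30⌉ = 4; penalty = 4 × 0.5% × £27,100.00 = £542.00
Interest: £27,100.00 × ((1 + 0.0001)^114 − 1) = £27,100.00 × 0.01146465… = £310.6920…
Penalties + interest = £542.0000 + £310.6920… = £852.69

£852.69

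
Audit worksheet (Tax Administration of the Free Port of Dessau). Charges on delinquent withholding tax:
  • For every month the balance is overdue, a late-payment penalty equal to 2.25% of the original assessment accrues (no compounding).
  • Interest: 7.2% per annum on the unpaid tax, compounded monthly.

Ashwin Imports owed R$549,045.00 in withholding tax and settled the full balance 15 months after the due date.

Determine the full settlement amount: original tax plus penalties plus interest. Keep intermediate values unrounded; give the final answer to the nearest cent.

R$785,892.07

Late-payment penalty = 2.25% × R$549,045.00 × 15 mo = R$185,302.69…
Interest (7.2%/yr ÷ 12 = 0.6%/month): R$549,045.00 × ((1 + 0.006)^15 − 1) = R$51,544.3845…
Total = R$549,045.00 + R$185,302.6875 + R$51,544.3845… = R$785,892.07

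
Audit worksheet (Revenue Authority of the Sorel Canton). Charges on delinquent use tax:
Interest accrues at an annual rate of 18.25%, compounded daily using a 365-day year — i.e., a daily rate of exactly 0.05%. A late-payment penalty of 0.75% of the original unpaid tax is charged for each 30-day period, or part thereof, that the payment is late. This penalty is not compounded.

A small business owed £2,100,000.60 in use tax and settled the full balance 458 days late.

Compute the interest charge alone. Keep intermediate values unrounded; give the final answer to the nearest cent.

£540,267.33

Interest: £2,100,000.60 × ((1 + 0.0005)^458 − 1) = £2,100,000.60 × 0.25727008… = £540,267.3270…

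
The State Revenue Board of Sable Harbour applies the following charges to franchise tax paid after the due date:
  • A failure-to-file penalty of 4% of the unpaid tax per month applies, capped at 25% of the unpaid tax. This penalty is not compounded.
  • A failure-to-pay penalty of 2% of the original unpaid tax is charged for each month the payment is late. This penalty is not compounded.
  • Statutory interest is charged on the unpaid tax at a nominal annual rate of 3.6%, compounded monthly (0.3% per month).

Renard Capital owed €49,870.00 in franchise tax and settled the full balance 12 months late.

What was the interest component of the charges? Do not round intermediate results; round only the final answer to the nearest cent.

Interest: €49,870.00 × ((1 + 0.003)^12 − 1) = €49,870.00 × 0.0366000… = €1,825.2410…

€1,825.24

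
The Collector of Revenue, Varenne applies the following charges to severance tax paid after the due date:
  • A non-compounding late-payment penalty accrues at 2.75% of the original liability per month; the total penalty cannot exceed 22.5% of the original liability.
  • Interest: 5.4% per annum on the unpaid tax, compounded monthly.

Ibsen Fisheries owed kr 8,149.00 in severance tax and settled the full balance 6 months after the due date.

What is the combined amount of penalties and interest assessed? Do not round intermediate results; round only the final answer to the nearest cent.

kr 1,567.10

Penalty: 6 × 2.75% × kr 8,149.00 = kr 1,344.59… (below the 22.5% cap of kr 1,833.53…)
Interest (5.4%/yr ÷ 12 = 0.45%/month): kr 8,149.00 × ((1 + 0.0045)^6 − 1) = kr 222.5132…
Penalties + interest = kr 1,344.5850 + kr 222.5132… = kr 1,567.10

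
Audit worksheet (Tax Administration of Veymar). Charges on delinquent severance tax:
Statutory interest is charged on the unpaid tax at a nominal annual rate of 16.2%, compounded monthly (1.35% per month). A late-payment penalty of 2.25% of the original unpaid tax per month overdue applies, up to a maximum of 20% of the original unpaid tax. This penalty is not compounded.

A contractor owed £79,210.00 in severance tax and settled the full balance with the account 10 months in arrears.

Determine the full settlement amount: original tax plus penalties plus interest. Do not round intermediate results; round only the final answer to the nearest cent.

£106,418.92

Penalty (uncapped): 10 × 2.25% × £79,210.00 = £17,822.25; cap = 20% × £79,210.00 = £15,842.00 → penalty = £15,842.00
Interest: £79,210.00 × ((1 + 0.0135)^10 − 1) = £79,210.00 × 0.1435036… = £11,366.9189…
Total = £79,210.00 + £15,842.0000 + £11,366.9189… = £106,418.92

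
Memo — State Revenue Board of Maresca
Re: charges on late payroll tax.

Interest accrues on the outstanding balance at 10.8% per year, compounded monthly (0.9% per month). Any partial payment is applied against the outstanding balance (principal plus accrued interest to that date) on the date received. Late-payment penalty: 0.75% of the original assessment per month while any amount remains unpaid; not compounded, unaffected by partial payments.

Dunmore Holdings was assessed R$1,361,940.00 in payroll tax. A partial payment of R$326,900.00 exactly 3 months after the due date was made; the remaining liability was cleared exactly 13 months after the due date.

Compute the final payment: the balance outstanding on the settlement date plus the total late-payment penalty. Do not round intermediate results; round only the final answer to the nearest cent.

Balance at month 3: R$1,361,940.0000 × (1 + 0.009)^3 = R$1,399,044.3243…
After R$326,900.00 payment: R$1,399,044.3243… − R$326,900.00 = R$1,072,144.3243…
Balance at month 13: R$1,072,144.3243… × (1 + 0.009)^10 = R$1,172,640.5640…
Penalty: 13 × 0.75% × R$1,361,940.00 = R$132,789.15
Final settlement = outstanding balance + penalty = R$1,172,640.5640… + R$132,789.15 = R$1,305,429.71

R$1,305,429.71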